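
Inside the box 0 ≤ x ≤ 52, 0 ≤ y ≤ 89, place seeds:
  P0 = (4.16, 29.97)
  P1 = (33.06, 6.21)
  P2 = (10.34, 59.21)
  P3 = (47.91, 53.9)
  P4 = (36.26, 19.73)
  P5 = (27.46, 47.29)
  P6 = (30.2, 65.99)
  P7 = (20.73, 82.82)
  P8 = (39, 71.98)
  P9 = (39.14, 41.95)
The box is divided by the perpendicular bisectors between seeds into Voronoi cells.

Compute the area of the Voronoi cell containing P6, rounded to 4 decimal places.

1. box [0,52]×[0,89]: [(0, 0) (52, 0) (52, 89) (0, 89)]
2. ⊥bis P6·P0 via (17.18,47.98): [(0, 60.4) (52, 22.8075) (52, 89) (0, 89)]  |A|=2464.6054
3. ⊥bis P6·P1 via (31.63,36.1): [(0, 60.4) (33.49, 36.189) (52, 37.0745) (52, 89) (0, 89)]  |A|=2332.5641
4. ⊥bis P6·P2 via (20.27,62.6): [(27.9091, 40.2236) (33.49, 36.189) (52, 37.0745) (52, 89) (11.2573, 89)]  |A|=1658.9185
5. ⊥bis P6·P3 via (39.055,59.945): [(27.1366, 42.4864) (52, 78.9074) (52, 89) (11.2573, 89)]  |A|=1073.0131
6. ⊥bis P6·P4 via (33.23,42.86): [(27.1366, 42.4864) (52, 78.9074) (52, 89) (11.2573, 89)]  |A|=1073.0131
7. ⊥bis P6·P5 via (28.83,56.64): [(21.9611, 57.6465) (36.0742, 55.5786) (52, 78.9074) (52, 89) (11.2573, 89)]  |A|=971.3864
8. ⊥bis P6·P7 via (25.465,74.405): [(17.7264, 70.0506) (21.9611, 57.6465) (36.0742, 55.5786) (52, 78.9074) (52, 89) (51.4031, 89)]  |A|=591.0174
9. ⊥bis P6·P8 via (34.6,68.985): [(29.4026, 76.6206) (17.7264, 70.0506) (21.9611, 57.6465) (36.0742, 55.5786) (39.9054, 61.1907)]  |A|=286.943
10. ⊥bis P6·P9 via (34.67,53.97): [(29.4026, 76.6206) (17.7264, 70.0506) (21.9611, 57.6465) (36.0742, 55.5786) (39.9054, 61.1907)]  |A|=286.943
11. canonical 5-gon: [(29.4026, 76.6206) (17.7264, 70.0506) (21.9611, 57.6465) (36.0742, 55.5786) (39.9054, 61.1907)]
12. shoelace: 286.943

Area of P6's cell: 286.9430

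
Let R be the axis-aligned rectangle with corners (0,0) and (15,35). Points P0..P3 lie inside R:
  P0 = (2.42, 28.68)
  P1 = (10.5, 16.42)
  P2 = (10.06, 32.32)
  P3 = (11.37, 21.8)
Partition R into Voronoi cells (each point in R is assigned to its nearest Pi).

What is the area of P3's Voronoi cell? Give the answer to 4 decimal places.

Area of P3's cell: 74.1715

1. box [0,15]×[0,35]: [(0, 0) (15, 0) (15, 35) (0, 35)]
2. ⊥bis P3·P0 via (6.895,25.24): [(0, 16.2705) (0, 0) (15, 0) (15, 35) (14.3977, 35)]  |A|=390.1694
3. ⊥bis P3·P1 via (10.935,19.11): [(3.1505, 20.3688) (15, 18.4526) (15, 35) (14.3977, 35)]  |A|=102.4457
4. ⊥bis P3·P2 via (10.715,27.06): [(8.0378, 26.7266) (3.1505, 20.3688) (15, 18.4526) (15, 27.5936)]  |A|=74.1715
5. canonical 4-gon: [(8.0378, 26.7266) (3.1505, 20.3688) (15, 18.4526) (15, 27.5936)]
6. shoelace: 74.1715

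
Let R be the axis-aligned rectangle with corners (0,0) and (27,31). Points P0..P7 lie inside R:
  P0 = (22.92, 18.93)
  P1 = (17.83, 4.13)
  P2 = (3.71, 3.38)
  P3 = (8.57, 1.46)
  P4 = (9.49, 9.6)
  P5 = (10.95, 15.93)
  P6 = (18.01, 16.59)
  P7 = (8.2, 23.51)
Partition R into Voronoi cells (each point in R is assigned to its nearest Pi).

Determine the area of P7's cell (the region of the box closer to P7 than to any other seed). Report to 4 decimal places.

1. box [0,27]×[0,31]: [(0, 0) (27, 0) (27, 31) (0, 31)]
2. ⊥bis P7·P0 via (15.56,21.22): [(0, 0) (8.9576, 0) (18.603, 31) (0, 31)]  |A|=427.1884
3. ⊥bis P7·P1 via (13.015,13.82): [(0, 7.3528) (13.3019, 13.9626) (18.603, 31) (0, 31)]  |A|=315.7499
4. ⊥bis P7·P2 via (5.955,13.445): [(0, 14.7733) (10.3069, 12.4743) (13.3019, 13.9626) (18.603, 31) (0, 31)]  |A|=277.509
5. ⊥bis P7·P3 via (8.385,12.485): [(0, 14.7733) (10.1278, 12.5142) (10.3963, 12.5187) (13.3019, 13.9626) (18.603, 31) (0, 31)]  |A|=277.5032
6. ⊥bis P7·P4 via (8.845,16.555): [(0, 15.7347) (14.2649, 17.0576) (18.603, 31) (0, 31)]  |A|=238.5636
7. ⊥bis P7·P5 via (9.575,19.72): [(0, 16.2462) (15.7955, 21.9768) (18.603, 31) (0, 31)]  |A|=200.4508
8. ⊥bis P7·P6 via (13.105,20.05): [(0, 16.2462) (14.0063, 21.3276) (16.8461, 25.3535) (18.603, 31) (0, 31)]  |A|=197.771
9. canonical 5-gon: [(0, 16.2462) (14.0063, 21.3276) (16.8461, 25.3535) (18.603, 31) (0, 31)]
10. shoelace: 197.771

Area of P7's cell: 197.7710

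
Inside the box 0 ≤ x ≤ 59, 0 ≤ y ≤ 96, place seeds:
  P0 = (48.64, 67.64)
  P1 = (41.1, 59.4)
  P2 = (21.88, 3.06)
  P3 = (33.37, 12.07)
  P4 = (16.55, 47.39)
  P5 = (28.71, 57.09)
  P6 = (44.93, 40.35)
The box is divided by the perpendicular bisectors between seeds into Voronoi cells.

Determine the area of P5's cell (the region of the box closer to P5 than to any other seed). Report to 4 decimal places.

Area of P5's cell: 1084.3236

1. box [0,59]×[0,96]: [(0, 0) (59, 0) (59, 96) (0, 96)]
2. ⊥bis P5·P0 via (38.675,62.365): [(0, 0) (59, 0) (59, 23.9691) (20.8702, 96) (0, 96)]  |A|=4290.7379
3. ⊥bis P5·P1 via (34.905,58.245): [(0, 0) (45.7642, 0) (31.6695, 75.5991) (20.8702, 96) (0, 96)]  |A|=3462.8888
4. ⊥bis P5·P2 via (25.295,30.075): [(0, 33.2726) (40.5158, 28.1509) (31.6695, 75.5991) (20.8702, 96) (0, 96)]  |A|=2144.7042
5. ⊥bis P5·P3 via (31.04,34.58): [(0, 33.2726) (8.2877, 32.2249) (39.1604, 35.4205) (31.6695, 75.5991) (20.8702, 96) (0, 96)]  |A|=2030.3221
6. ⊥bis P5·P4 via (22.63,52.24): [(0, 80.6092) (36.2843, 35.1228) (39.1604, 35.4205) (31.6695, 75.5991) (20.8702, 96) (0, 96)]  |A|=1144.8605
7. ⊥bis P5·P6 via (36.82,48.72): [(0, 80.6092) (30.4, 42.4994) (36.7021, 48.6058) (31.6695, 75.5991) (20.8702, 96) (0, 96)]  |A|=1084.3236
8. canonical 6-gon: [(0, 80.6092) (30.4, 42.4994) (36.7021, 48.6058) (31.6695, 75.5991) (20.8702, 96) (0, 96)]
9. shoelace: 1084.3236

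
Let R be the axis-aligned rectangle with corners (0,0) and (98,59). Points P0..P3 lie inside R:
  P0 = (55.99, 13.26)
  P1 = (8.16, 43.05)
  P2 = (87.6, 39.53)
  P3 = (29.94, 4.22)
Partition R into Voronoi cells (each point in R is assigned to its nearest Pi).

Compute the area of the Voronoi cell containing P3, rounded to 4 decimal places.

Area of P3's cell: 970.9566

1. box [0,98]×[0,59]: [(0, 0) (98, 0) (98, 59) (0, 59)]
2. ⊥bis P3·P0 via (42.965,8.74): [(0, 0) (45.998, 0) (25.5235, 59) (0, 59)]  |A|=2109.885
3. ⊥bis P3·P1 via (19.05,23.635): [(0, 12.9497) (0, 0) (45.998, 0) (34.7417, 32.4366)]  |A|=970.9566
4. ⊥bis P3·P2 via (58.77,21.875): [(0, 12.9497) (0, 0) (45.998, 0) (34.7417, 32.4366)]  |A|=970.9566
5. canonical 4-gon: [(0, 12.9497) (0, 0) (45.998, 0) (34.7417, 32.4366)]
6. shoelace: 970.9566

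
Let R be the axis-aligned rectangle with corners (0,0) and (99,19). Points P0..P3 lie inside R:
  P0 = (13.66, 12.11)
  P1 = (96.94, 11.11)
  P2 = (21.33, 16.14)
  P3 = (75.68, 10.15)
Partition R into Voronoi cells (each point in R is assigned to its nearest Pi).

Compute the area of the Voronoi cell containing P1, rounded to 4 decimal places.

1. box [0,99]×[0,19]: [(0, 0) (99, 0) (99, 19) (0, 19)]
2. ⊥bis P1·P0 via (55.3,11.61): [(55.1606, 0) (99, 0) (99, 19) (55.3887, 19)]  |A|=830.7814
3. ⊥bis P1·P2 via (59.135,13.625): [(58.2286, 0) (99, 0) (99, 19) (59.4926, 19)]  |A|=762.6489
4. ⊥bis P1·P3 via (86.31,10.63): [(86.79, 0) (99, 0) (99, 19) (85.9321, 19)]  |A|=240.1405
5. canonical 4-gon: [(86.79, 0) (99, 0) (99, 19) (85.9321, 19)]
6. shoelace: 240.1405

Area of P1's cell: 240.1405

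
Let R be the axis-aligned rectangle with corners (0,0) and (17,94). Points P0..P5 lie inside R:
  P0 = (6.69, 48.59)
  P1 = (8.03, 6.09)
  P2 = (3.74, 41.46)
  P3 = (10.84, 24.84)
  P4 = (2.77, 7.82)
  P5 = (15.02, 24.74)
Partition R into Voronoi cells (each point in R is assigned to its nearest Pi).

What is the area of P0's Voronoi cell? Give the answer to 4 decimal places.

Area of P0's cell: 855.6806

1. box [0,17]×[0,94]: [(0, 0) (17, 0) (17, 94) (0, 94)]
2. ⊥bis P0·P1 via (7.36,27.34): [(0, 27.1079) (17, 27.6439) (17, 94) (0, 94)]  |A|=1132.609
3. ⊥bis P0·P2 via (5.215,45.025): [(0, 47.1827) (17, 40.149) (17, 94) (0, 94)]  |A|=855.6806
4. ⊥bis P0·P3 via (8.765,36.715): [(0, 47.1827) (17, 40.149) (17, 94) (0, 94)]  |A|=855.6806
5. ⊥bis P0·P4 via (4.73,28.205): [(0, 47.1827) (17, 40.149) (17, 94) (0, 94)]  |A|=855.6806
6. ⊥bis P0·P5 via (10.855,36.665): [(0, 47.1827) (17, 40.149) (17, 94) (0, 94)]  |A|=855.6806
7. canonical 4-gon: [(0, 47.1827) (17, 40.149) (17, 94) (0, 94)]
8. shoelace: 855.6806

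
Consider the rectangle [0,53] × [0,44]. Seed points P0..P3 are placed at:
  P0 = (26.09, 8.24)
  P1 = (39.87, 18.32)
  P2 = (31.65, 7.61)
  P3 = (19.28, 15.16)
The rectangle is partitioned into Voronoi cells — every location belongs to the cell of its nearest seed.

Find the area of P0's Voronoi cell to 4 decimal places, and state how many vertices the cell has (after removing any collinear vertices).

1. box [0,53]×[0,44]: [(0, 0) (53, 0) (53, 44) (0, 44)]
2. ⊥bis P0·P1 via (32.98,13.28): [(0, 0) (42.6943, 0) (10.5085, 44) (0, 44)]  |A|=1170.46
3. ⊥bis P0·P2 via (28.87,7.925): [(0, 0) (27.972, 0) (29.9466, 17.4268) (10.5085, 44) (0, 44)]  |A|=1042.1794
4. ⊥bis P0·P3 via (22.685,11.7): [(10.796, 0) (27.972, 0) (29.9466, 17.4268) (29.3429, 18.2521)]  |A|=162.8243
5. canonical 4-gon: [(10.796, 0) (27.972, 0) (29.9466, 17.4268) (29.3429, 18.2521)]
6. shoelace: 162.8243

Area of P0's cell: 162.8243 (4 vertices)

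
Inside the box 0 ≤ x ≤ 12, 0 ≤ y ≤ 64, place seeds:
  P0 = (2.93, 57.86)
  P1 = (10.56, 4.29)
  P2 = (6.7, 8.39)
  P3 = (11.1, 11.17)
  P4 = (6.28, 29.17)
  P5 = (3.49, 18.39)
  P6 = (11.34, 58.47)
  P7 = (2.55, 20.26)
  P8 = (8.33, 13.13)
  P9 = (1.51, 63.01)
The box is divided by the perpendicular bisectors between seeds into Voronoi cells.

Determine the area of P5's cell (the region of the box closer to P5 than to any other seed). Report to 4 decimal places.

1. box [0,12]×[0,64]: [(0, 0) (12, 0) (12, 64) (0, 64)]
2. ⊥bis P5·P0 via (3.21,38.125): [(0, 38.0795) (0, 0) (12, 0) (12, 38.2497)]  |A|=457.975
3. ⊥bis P5·P1 via (7.025,11.34): [(0, 38.0795) (0, 7.8175) (12, 13.8346) (12, 38.2497)]  |A|=328.0625
4. ⊥bis P5·P2 via (5.095,13.39): [(0, 38.0795) (0, 11.7545) (12, 15.6065) (12, 38.2497)]  |A|=293.809
5. ⊥bis P5·P3 via (7.295,14.78): [(0, 38.0795) (0, 11.7545) (6.3621, 13.7968) (12, 19.7391) (12, 38.2497)]  |A|=282.1593
6. ⊥bis P5·P4 via (4.885,23.78): [(0, 25.0443) (0, 11.7545) (6.3621, 13.7968) (12, 19.7391) (12, 21.9385)]  |A|=106.0814
7. ⊥bis P5·P6 via (7.415,38.43): [(0, 25.0443) (0, 11.7545) (6.3621, 13.7968) (12, 19.7391) (12, 21.9385)]  |A|=106.0814
8. ⊥bis P5·P7 via (3.02,19.325): [(9.5043, 22.5845) (0, 17.8069) (0, 11.7545) (6.3621, 13.7968) (12, 19.7391) (12, 21.9385)]  |A|=71.6884
9. ⊥bis P5·P8 via (5.91,15.76): [(9.5043, 22.5845) (0, 17.8069) (0, 11.7545) (2.3911, 12.522) (12, 21.3637) (12, 21.9385)]  |A|=55.6776
10. ⊥bis P5·P9 via (2.5,40.7): [(9.5043, 22.5845) (0, 17.8069) (0, 11.7545) (2.3911, 12.522) (12, 21.3637) (12, 21.9385)]  |A|=55.6776
11. canonical 6-gon: [(9.5043, 22.5845) (0, 17.8069) (0, 11.7545) (2.3911, 12.522) (12, 21.3637) (12, 21.9385)]
12. shoelace: 55.6776

Area of P5's cell: 55.6776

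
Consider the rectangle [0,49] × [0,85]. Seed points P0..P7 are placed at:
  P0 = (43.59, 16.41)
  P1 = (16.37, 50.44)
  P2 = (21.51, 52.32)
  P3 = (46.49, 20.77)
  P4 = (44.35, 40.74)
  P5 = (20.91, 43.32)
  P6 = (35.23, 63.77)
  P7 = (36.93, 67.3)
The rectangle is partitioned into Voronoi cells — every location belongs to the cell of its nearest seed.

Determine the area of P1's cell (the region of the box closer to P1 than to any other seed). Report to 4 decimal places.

Area of P1's cell: 626.5599

1. box [0,49]×[0,85]: [(0, 0) (49, 0) (49, 85) (0, 85)]
2. ⊥bis P1·P0 via (29.98,33.425): [(0, 9.4445) (49, 48.6388) (49, 85) (0, 85)]  |A|=2741.9594
3. ⊥bis P1·P2 via (18.94,51.38): [(0, 9.4445) (26.5196, 30.6571) (6.6432, 85) (0, 85)]  |A|=1182.3553
4. ⊥bis P1·P3 via (31.43,35.605): [(0, 9.4445) (26.5196, 30.6571) (6.6432, 85) (0, 85)]  |A|=1182.3553
5. ⊥bis P1·P4 via (30.36,45.59): [(0, 9.4445) (24.6703, 29.1779) (25.8335, 32.533) (6.6432, 85) (0, 85)]  |A|=1180.1133
6. ⊥bis P1·P5 via (18.64,46.88): [(0, 34.9944) (20.2179, 47.8861) (6.6432, 85) (0, 85)]  |A|=628.7818
7. ⊥bis P1·P6 via (25.8,57.105): [(0, 34.9944) (20.2179, 47.8861) (7.2427, 83.3608) (6.0842, 85) (0, 85)]  |A|=628.3236
8. ⊥bis P1·P7 via (26.65,58.87): [(0, 34.9944) (20.2179, 47.8861) (7.7871, 81.8724) (5.2224, 85) (0, 85)]  |A|=626.5599
9. canonical 5-gon: [(0, 34.9944) (20.2179, 47.8861) (7.7871, 81.8724) (5.2224, 85) (0, 85)]
10. shoelace: 626.5599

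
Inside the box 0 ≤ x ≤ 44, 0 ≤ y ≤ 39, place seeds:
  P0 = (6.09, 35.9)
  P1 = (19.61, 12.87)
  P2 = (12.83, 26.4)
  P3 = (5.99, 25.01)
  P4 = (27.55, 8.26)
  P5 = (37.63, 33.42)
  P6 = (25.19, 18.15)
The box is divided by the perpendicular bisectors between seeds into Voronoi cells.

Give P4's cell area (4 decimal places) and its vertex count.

1. box [0,44]×[0,39]: [(0, 0) (44, 0) (44, 39) (0, 39)]
2. ⊥bis P4·P0 via (16.82,22.08): [(0, 9.0208) (0, 0) (44, 0) (44, 39) (38.6126, 39)]  |A|=1137.2122
3. ⊥bis P4·P1 via (23.58,10.565): [(17.4459, 0) (44, 0) (44, 39) (40.0895, 39)]  |A|=594.0596
4. ⊥bis P4·P2 via (20.19,17.33): [(34.0269, 28.5582) (17.4459, 0) (44, 0) (44, 36.651)]  |A|=561.93
5. ⊥bis P4·P3 via (16.77,16.635): [(34.0269, 28.5582) (17.4459, 0) (44, 0) (44, 36.651)]  |A|=561.93
6. ⊥bis P4·P5 via (32.59,20.84): [(30.1202, 21.8295) (17.4459, 0) (44, 0) (44, 16.2687)]  |A|=402.7344
7. ⊥bis P4·P6 via (26.37,13.205): [(42.2117, 16.9852) (24.9106, 12.8568) (17.4459, 0) (44, 0) (44, 16.2687)]  |A|=335.8693
8. canonical 5-gon: [(42.2117, 16.9852) (24.9106, 12.8568) (17.4459, 0) (44, 0) (44, 16.2687)]
9. shoelace: 335.8693

Area of P4's cell: 335.8693 (5 vertices)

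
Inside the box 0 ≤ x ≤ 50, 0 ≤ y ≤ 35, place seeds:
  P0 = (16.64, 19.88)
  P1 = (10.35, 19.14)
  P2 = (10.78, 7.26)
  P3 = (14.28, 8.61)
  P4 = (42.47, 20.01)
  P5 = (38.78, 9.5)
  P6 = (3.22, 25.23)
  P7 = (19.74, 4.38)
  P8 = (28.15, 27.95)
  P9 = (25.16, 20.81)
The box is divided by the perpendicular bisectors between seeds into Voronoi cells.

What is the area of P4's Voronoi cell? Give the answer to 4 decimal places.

Area of P4's cell: 283.0182

1. box [0,50]×[0,35]: [(0, 0) (50, 0) (50, 35) (0, 35)]
2. ⊥bis P4·P0 via (29.555,19.945): [(29.6554, 0) (50, 0) (50, 35) (29.4792, 35)]  |A|=715.1443
3. ⊥bis P4·P1 via (26.41,19.575): [(29.6554, 0) (50, 0) (50, 35) (29.4792, 35)]  |A|=715.1443
4. ⊥bis P4·P2 via (26.625,13.635): [(29.6243, 6.1803) (32.1108, 0) (50, 0) (50, 35) (29.4792, 35)]  |A|=707.5565
5. ⊥bis P4·P3 via (28.375,14.31): [(29.5986, 11.2843) (34.1619, 0) (50, 0) (50, 35) (29.4792, 35)]  |A|=689.7176
6. ⊥bis P4·P5 via (40.625,14.755): [(29.5616, 18.6393) (50, 11.4635) (50, 35) (29.4792, 35)]  |A|=408.3916
7. ⊥bis P4·P6 via (22.845,22.62): [(29.5616, 18.6393) (50, 11.4635) (50, 35) (29.4792, 35)]  |A|=408.3916
8. ⊥bis P4·P7 via (31.105,12.195): [(29.5616, 18.6393) (50, 11.4635) (50, 35) (29.4792, 35)]  |A|=408.3916
9. ⊥bis P4·P8 via (35.31,23.98): [(31.8946, 17.8202) (50, 11.4635) (50, 35) (41.4203, 35)]  |A|=286.7684
10. ⊥bis P4·P9 via (33.815,20.41): [(33.8591, 21.3632) (33.6666, 17.1981) (50, 11.4635) (50, 35) (41.4203, 35)]  |A|=283.0182
11. canonical 5-gon: [(33.8591, 21.3632) (33.6666, 17.1981) (50, 11.4635) (50, 35) (41.4203, 35)]
12. shoelace: 283.0182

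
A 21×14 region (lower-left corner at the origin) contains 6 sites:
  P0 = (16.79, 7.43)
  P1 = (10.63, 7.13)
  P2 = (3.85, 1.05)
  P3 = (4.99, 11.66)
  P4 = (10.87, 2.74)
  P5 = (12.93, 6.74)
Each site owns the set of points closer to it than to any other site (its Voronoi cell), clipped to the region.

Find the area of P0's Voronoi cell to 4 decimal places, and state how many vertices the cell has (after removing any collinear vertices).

Area of P0's cell: 83.3023 (5 vertices)

1. box [0,21]×[0,14]: [(0, 0) (21, 0) (21, 14) (0, 14)]
2. ⊥bis P0·P1 via (13.71,7.28): [(14.0645, 0) (21, 0) (21, 14) (13.3827, 14)]  |A|=101.8691
3. ⊥bis P0·P2 via (10.32,4.24): [(14.0645, 0) (21, 0) (21, 14) (13.3827, 14)]  |A|=101.8691
4. ⊥bis P0·P3 via (10.89,9.545): [(14.0645, 0) (21, 0) (21, 14) (13.3827, 14)]  |A|=101.8691
5. ⊥bis P0·P4 via (13.83,5.085): [(13.816, 5.1026) (17.8585, 0) (21, 0) (21, 14) (13.3827, 14)]  |A|=92.1896
6. ⊥bis P0·P5 via (14.86,7.085): [(15.6218, 2.8233) (17.8585, 0) (21, 0) (21, 14) (13.6239, 14)]  |A|=83.3023
7. canonical 5-gon: [(15.6218, 2.8233) (17.8585, 0) (21, 0) (21, 14) (13.6239, 14)]
8. shoelace: 83.3023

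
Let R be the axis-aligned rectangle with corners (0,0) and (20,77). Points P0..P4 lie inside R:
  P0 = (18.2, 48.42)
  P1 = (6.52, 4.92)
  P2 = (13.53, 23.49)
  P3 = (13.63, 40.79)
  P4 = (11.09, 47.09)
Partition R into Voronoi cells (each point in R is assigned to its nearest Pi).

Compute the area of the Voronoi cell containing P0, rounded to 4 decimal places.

1. box [0,20]×[0,77]: [(0, 0) (20, 0) (20, 77) (0, 77)]
2. ⊥bis P0·P1 via (12.36,26.67): [(0, 29.9887) (20, 24.6186) (20, 77) (0, 77)]  |A|=993.9265
3. ⊥bis P0·P2 via (15.865,35.955): [(0, 38.9269) (20, 35.1804) (20, 77) (0, 77)]  |A|=798.9268
4. ⊥bis P0·P3 via (15.915,44.605): [(0, 54.1373) (20, 42.1583) (20, 77) (0, 77)]  |A|=577.044
5. ⊥bis P0·P4 via (14.645,47.755): [(15.1483, 45.0642) (20, 42.1583) (20, 77) (9.1744, 77)]  |A|=257.3819
6. canonical 4-gon: [(15.1483, 45.0642) (20, 42.1583) (20, 77) (9.1744, 77)]
7. shoelace: 257.3819

Area of P0's cell: 257.3819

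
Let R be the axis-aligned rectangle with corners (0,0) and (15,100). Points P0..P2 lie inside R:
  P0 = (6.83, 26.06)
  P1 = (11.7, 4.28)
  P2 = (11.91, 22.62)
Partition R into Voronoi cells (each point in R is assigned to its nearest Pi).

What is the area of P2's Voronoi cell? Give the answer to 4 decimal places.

1. box [0,15]×[0,100]: [(0, 0) (15, 0) (15, 100) (0, 100)]
2. ⊥bis P2·P0 via (9.37,24.34): [(0, 10.5029) (0, 0) (15, 0) (15, 32.6541)]  |A|=323.6773
3. ⊥bis P2·P1 via (11.805,13.45): [(2.0711, 13.5615) (15, 13.4134) (15, 32.6541)]  |A|=124.3798
4. canonical 3-gon: [(2.0711, 13.5615) (15, 13.4134) (15, 32.6541)]
5. shoelace: 124.3798

Area of P2's cell: 124.3798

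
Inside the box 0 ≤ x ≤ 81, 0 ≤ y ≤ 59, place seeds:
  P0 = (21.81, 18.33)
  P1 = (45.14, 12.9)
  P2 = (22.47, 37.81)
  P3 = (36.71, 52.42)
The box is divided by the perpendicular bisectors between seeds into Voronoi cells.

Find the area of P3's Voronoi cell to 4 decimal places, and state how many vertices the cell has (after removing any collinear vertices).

1. box [0,81]×[0,59]: [(0, 0) (81, 0) (81, 59) (0, 59)]
2. ⊥bis P3·P0 via (29.26,35.375): [(0, 48.1639) (81, 12.7606) (81, 59) (0, 59)]  |A|=2311.5586
3. ⊥bis P3·P1 via (40.925,32.66): [(0, 48.1639) (37.2602, 31.8783) (81, 41.2084) (81, 59) (0, 59)]  |A|=1689.4081
4. ⊥bis P3·P2 via (29.59,45.115): [(42.1094, 32.9126) (81, 41.2084) (81, 59) (15.3442, 59)]  |A|=1202.3559
5. canonical 4-gon: [(42.1094, 32.9126) (81, 41.2084) (81, 59) (15.3442, 59)]
6. shoelace: 1202.3559

Area of P3's cell: 1202.3559 (4 vertices)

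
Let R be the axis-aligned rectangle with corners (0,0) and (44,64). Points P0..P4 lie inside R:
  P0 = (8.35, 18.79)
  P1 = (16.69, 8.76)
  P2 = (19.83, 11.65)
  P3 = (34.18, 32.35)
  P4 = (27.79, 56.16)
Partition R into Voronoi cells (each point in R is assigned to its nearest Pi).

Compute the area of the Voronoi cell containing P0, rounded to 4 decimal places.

Area of P0's cell: 560.9474

1. box [0,44]×[0,64]: [(0, 0) (44, 0) (44, 64) (0, 64)]
2. ⊥bis P0·P1 via (12.52,13.775): [(0, 3.3646) (44, 39.9508) (44, 64) (0, 64)]  |A|=1863.0624
3. ⊥bis P0·P2 via (14.09,15.22): [(0, 3.3646) (13.9103, 14.931) (44, 63.3106) (44, 64) (0, 64)]  |A|=1511.6174
4. ⊥bis P0·P3 via (21.265,25.57): [(0, 3.3646) (13.9103, 14.931) (20.9273, 26.2133) (1.0904, 64) (0, 64)]  |A|=692.9572
5. ⊥bis P0·P4 via (18.07,37.475): [(0, 46.8751) (0, 3.3646) (13.9103, 14.931) (20.9273, 26.2133) (13.8676, 39.6611)]  |A|=560.9474
6. canonical 5-gon: [(0, 46.8751) (0, 3.3646) (13.9103, 14.931) (20.9273, 26.2133) (13.8676, 39.6611)]
7. shoelace: 560.9474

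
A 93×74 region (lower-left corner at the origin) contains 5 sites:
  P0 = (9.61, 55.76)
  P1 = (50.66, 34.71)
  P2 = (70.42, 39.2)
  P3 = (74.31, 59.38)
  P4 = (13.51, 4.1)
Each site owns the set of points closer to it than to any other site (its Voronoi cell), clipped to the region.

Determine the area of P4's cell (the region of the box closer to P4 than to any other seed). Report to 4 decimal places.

1. box [0,93]×[0,74]: [(0, 0) (93, 0) (93, 74) (0, 74)]
2. ⊥bis P4·P0 via (11.56,29.93): [(0, 29.0573) (0, 0) (93, 0) (93, 36.0782)]  |A|=3028.8005
3. ⊥bis P4·P1 via (32.085,19.405): [(22.7187, 30.7724) (0, 29.0573) (0, 0) (48.0739, 0)]  |A|=1069.7473
4. ⊥bis P4·P2 via (41.965,21.65): [(22.7187, 30.7724) (0, 29.0573) (0, 0) (48.0739, 0)]  |A|=1069.7473
5. ⊥bis P4·P3 via (43.91,31.74): [(22.7187, 30.7724) (0, 29.0573) (0, 0) (48.0739, 0)]  |A|=1069.7473
6. canonical 4-gon: [(22.7187, 30.7724) (0, 29.0573) (0, 0) (48.0739, 0)]
7. shoelace: 1069.7473

Area of P4's cell: 1069.7473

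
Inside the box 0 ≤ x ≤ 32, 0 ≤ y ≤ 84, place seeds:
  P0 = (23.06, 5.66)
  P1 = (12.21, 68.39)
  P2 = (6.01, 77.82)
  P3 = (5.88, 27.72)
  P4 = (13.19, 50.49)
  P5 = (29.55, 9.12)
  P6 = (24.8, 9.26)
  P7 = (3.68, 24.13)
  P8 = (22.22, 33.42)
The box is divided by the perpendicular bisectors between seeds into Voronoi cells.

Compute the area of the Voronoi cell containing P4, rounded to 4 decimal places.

1. box [0,32]×[0,84]: [(0, 0) (32, 0) (32, 84) (0, 84)]
2. ⊥bis P4·P0 via (18.125,28.075): [(0, 24.0845) (32, 31.1298) (32, 84) (0, 84)]  |A|=1804.5712
3. ⊥bis P4·P1 via (12.7,59.44): [(0, 58.7447) (0, 24.0845) (32, 31.1298) (32, 60.4966)]  |A|=1024.4327
4. ⊥bis P4·P2 via (9.6,64.155): [(0, 58.7447) (0, 24.0845) (32, 31.1298) (32, 60.4966)]  |A|=1024.4327
5. ⊥bis P4·P3 via (9.535,39.105): [(0, 58.7447) (0, 42.1661) (32, 31.8929) (32, 60.4966)]  |A|=722.9175
6. ⊥bis P4·P5 via (21.37,29.805): [(0, 58.7447) (0, 42.1661) (29.047, 32.8409) (32, 34.0087) (32, 60.4966)]  |A|=719.7936
7. ⊥bis P4·P6 via (18.995,29.875): [(0, 58.7447) (0, 42.1661) (29.047, 32.8409) (32, 34.0087) (32, 60.4966)]  |A|=719.7936
8. ⊥bis P4·P7 via (8.435,37.31): [(0, 58.7447) (0, 42.1661) (29.047, 32.8409) (32, 34.0087) (32, 60.4966)]  |A|=719.7936
9. ⊥bis P4·P8 via (17.705,41.955): [(0, 58.7447) (0, 42.1661) (11.2666, 38.5491) (32, 49.517) (32, 60.4966)]  |A|=540.2135
10. canonical 5-gon: [(0, 58.7447) (0, 42.1661) (11.2666, 38.5491) (32, 49.517) (32, 60.4966)]
11. shoelace: 540.2135

Area of P4's cell: 540.2135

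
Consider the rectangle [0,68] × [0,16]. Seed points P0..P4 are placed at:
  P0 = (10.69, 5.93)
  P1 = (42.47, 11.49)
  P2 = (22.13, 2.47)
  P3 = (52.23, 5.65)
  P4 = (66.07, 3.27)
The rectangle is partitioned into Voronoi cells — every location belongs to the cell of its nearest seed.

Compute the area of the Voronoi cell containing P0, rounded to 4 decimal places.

Area of P0's cell: 280.9488

1. box [0,68]×[0,16]: [(0, 0) (68, 0) (68, 16) (0, 16)]
2. ⊥bis P0·P1 via (26.58,8.71): [(0, 0) (28.1038, 0) (25.3046, 16) (0, 16)]  |A|=427.2675
3. ⊥bis P0·P2 via (16.41,4.2): [(0, 0) (15.1397, 0) (19.9789, 16) (0, 16)]  |A|=280.9488
4. ⊥bis P0·P3 via (31.46,5.79): [(0, 0) (15.1397, 0) (19.9789, 16) (0, 16)]  |A|=280.9488
5. ⊥bis P0·P4 via (38.38,4.6): [(0, 0) (15.1397, 0) (19.9789, 16) (0, 16)]  |A|=280.9488
6. canonical 4-gon: [(0, 0) (15.1397, 0) (19.9789, 16) (0, 16)]
7. shoelace: 280.9488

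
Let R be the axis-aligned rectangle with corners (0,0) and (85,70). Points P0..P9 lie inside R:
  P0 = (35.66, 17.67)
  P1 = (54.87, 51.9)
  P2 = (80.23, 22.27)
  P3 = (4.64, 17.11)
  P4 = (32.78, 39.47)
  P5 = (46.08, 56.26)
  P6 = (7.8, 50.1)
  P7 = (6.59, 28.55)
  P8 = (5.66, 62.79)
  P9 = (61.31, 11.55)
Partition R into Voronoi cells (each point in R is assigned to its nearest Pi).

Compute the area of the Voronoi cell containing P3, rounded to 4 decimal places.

Area of P3's cell: 447.3562

1. box [0,85]×[0,70]: [(0, 0) (85, 0) (85, 70) (0, 70)]
2. ⊥bis P3·P0 via (20.15,17.39): [(0, 0) (20.4639, 0) (19.2002, 70) (0, 70)]  |A|=1388.2462
3. ⊥bis P3·P1 via (29.755,34.505): [(0, 0) (20.4639, 0) (19.5757, 49.2019) (5.1707, 70) (0, 70)]  |A|=1242.3522
4. ⊥bis P3·P2 via (42.435,19.69): [(0, 0) (20.4639, 0) (19.5757, 49.2019) (5.1707, 70) (0, 70)]  |A|=1242.3522
5. ⊥bis P3·P4 via (18.71,28.29): [(0, 51.8365) (0, 0) (20.4639, 0) (19.9821, 26.689)]  |A|=790.983
6. ⊥bis P3·P5 via (25.36,36.685): [(0, 51.8365) (0, 0) (20.4639, 0) (19.9821, 26.689)]  |A|=790.983
7. ⊥bis P3·P6 via (6.22,33.605): [(15.1677, 32.7479) (0, 34.2008) (0, 0) (20.4639, 0) (19.9821, 26.689)]  |A|=657.2362
8. ⊥bis P3·P7 via (5.615,22.83): [(0, 23.7871) (0, 0) (20.4639, 0) (20.0964, 20.3616)]  |A|=447.3562
9. ⊥bis P3·P8 via (5.15,39.95): [(0, 23.7871) (0, 0) (20.4639, 0) (20.0964, 20.3616)]  |A|=447.3562
10. ⊥bis P3·P9 via (32.975,14.33): [(0, 23.7871) (0, 0) (20.4639, 0) (20.0964, 20.3616)]  |A|=447.3562
11. canonical 4-gon: [(0, 23.7871) (0, 0) (20.4639, 0) (20.0964, 20.3616)]
12. shoelace: 447.3562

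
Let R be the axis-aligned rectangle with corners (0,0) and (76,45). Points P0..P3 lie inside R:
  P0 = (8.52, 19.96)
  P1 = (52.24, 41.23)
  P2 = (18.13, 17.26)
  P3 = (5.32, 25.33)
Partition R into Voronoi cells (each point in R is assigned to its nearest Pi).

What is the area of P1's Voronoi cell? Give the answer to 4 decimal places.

1. box [0,76]×[0,45]: [(0, 0) (76, 0) (76, 45) (0, 45)]
2. ⊥bis P1·P0 via (30.38,30.595): [(45.2646, 0) (76, 0) (76, 45) (23.3719, 45)]  |A|=1875.6784
3. ⊥bis P1·P2 via (35.185,29.245): [(55.7362, 0) (76, 0) (76, 45) (24.1135, 45)]  |A|=1623.3799
4. ⊥bis P1·P3 via (28.78,33.28): [(25.4555, 43.0903) (55.7362, 0) (76, 0) (76, 45) (24.8084, 45)]  |A|=1622.7165
5. canonical 5-gon: [(25.4555, 43.0903) (55.7362, 0) (76, 0) (76, 45) (24.8084, 45)]
6. shoelace: 1622.7165

Area of P1's cell: 1622.7165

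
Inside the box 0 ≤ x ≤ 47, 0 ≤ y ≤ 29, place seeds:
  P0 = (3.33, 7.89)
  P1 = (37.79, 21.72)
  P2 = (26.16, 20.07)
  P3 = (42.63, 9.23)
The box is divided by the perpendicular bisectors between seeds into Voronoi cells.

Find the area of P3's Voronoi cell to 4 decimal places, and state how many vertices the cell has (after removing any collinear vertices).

1. box [0,47]×[0,29]: [(0, 0) (47, 0) (47, 29) (0, 29)]
2. ⊥bis P3·P0 via (22.98,8.56): [(23.2719, 0) (47, 0) (47, 29) (22.2831, 29)]  |A|=702.4535
3. ⊥bis P3·P1 via (40.21,15.475): [(22.972, 8.7951) (23.2719, 0) (47, 0) (47, 18.1062)]  |A|=321.8736
4. ⊥bis P3·P2 via (34.395,14.65): [(33.133, 12.7326) (24.7529, 0) (47, 0) (47, 18.1062)]  |A|=267.171
5. canonical 4-gon: [(33.133, 12.7326) (24.7529, 0) (47, 0) (47, 18.1062)]
6. shoelace: 267.171

Area of P3's cell: 267.1710 (4 vertices)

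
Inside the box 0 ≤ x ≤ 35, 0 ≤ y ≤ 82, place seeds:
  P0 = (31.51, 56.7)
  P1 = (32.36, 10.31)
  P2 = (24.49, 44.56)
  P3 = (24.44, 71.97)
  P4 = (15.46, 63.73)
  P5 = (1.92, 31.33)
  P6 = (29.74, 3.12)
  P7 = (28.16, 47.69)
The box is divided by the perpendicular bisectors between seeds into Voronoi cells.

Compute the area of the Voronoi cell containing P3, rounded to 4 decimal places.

1. box [0,35]×[0,82]: [(0, 0) (35, 0) (35, 82) (0, 82)]
2. ⊥bis P3·P0 via (27.975,64.335): [(0, 51.3826) (35, 67.5876) (35, 82) (0, 82)]  |A|=788.0221
3. ⊥bis P3·P1 via (28.4,41.14): [(0, 51.3826) (35, 67.5876) (35, 82) (0, 82)]  |A|=788.0221
4. ⊥bis P3·P2 via (24.465,58.265): [(0, 58.2204) (14.8269, 58.2474) (35, 67.5876) (35, 82) (0, 82)]  |A|=737.3307
5. ⊥bis P3·P4 via (19.95,67.85): [(24.6065, 62.7754) (35, 67.5876) (35, 82) (6.966, 82)]  |A|=344.3695
6. ⊥bis P3·P5 via (13.18,51.65): [(24.6065, 62.7754) (35, 67.5876) (35, 82) (6.966, 82)]  |A|=344.3695
7. ⊥bis P3·P6 via (27.09,37.545): [(24.6065, 62.7754) (35, 67.5876) (35, 82) (6.966, 82)]  |A|=344.3695
8. ⊥bis P3·P7 via (26.3,59.83): [(24.6065, 62.7754) (35, 67.5876) (35, 82) (6.966, 82)]  |A|=344.3695
9. canonical 4-gon: [(24.6065, 62.7754) (35, 67.5876) (35, 82) (6.966, 82)]
10. shoelace: 344.3695

Area of P3's cell: 344.3695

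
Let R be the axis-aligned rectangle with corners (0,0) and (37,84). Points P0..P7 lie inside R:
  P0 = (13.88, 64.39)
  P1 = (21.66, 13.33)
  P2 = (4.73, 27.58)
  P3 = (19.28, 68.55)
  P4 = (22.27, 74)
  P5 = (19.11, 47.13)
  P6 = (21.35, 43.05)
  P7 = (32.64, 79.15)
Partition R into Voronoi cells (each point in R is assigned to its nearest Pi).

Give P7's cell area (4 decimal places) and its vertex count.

Area of P7's cell: 171.8682 (4 vertices)

1. box [0,37]×[0,84]: [(0, 0) (37, 0) (37, 84) (0, 84)]
2. ⊥bis P7·P0 via (23.26,71.77): [(37, 54.3064) (37, 84) (13.6377, 84)]  |A|=346.8555
3. ⊥bis P7·P1 via (27.15,46.24): [(37, 54.3064) (37, 84) (13.6377, 84)]  |A|=346.8555
4. ⊥bis P7·P2 via (18.685,53.365): [(37, 54.3064) (37, 84) (13.6377, 84)]  |A|=346.8555
5. ⊥bis P7·P3 via (25.96,73.85): [(37, 59.9354) (37, 84) (17.9069, 84)]  |A|=229.7341
6. ⊥bis P7·P4 via (27.455,76.575): [(33.5745, 64.2529) (37, 59.9354) (37, 84) (23.7676, 84)]  |A|=171.8682
7. ⊥bis P7·P5 via (25.875,63.14): [(33.5745, 64.2529) (37, 59.9354) (37, 84) (23.7676, 84)]  |A|=171.8682
8. ⊥bis P7·P6 via (26.995,61.1): [(33.5745, 64.2529) (37, 59.9354) (37, 84) (23.7676, 84)]  |A|=171.8682
9. canonical 4-gon: [(33.5745, 64.2529) (37, 59.9354) (37, 84) (23.7676, 84)]
10. shoelace: 171.8682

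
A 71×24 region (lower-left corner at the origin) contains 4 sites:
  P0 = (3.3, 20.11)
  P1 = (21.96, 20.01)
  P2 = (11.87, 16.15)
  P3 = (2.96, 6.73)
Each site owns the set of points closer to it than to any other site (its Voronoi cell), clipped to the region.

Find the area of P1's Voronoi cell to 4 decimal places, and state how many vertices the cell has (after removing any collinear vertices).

1. box [0,71]×[0,24]: [(0, 0) (71, 0) (71, 24) (0, 24)]
2. ⊥bis P1·P0 via (12.63,20.06): [(12.5225, 0) (71, 0) (71, 24) (12.6511, 24)]  |A|=1401.9167
3. ⊥bis P1·P2 via (16.915,18.08): [(23.8316, 0) (71, 0) (71, 24) (14.6503, 24)]  |A|=1242.2173
4. ⊥bis P1·P3 via (12.46,13.37): [(23.8316, 0) (71, 0) (71, 24) (14.6503, 24)]  |A|=1242.2173
5. canonical 4-gon: [(23.8316, 0) (71, 0) (71, 24) (14.6503, 24)]
6. shoelace: 1242.2173

Area of P1's cell: 1242.2173 (4 vertices)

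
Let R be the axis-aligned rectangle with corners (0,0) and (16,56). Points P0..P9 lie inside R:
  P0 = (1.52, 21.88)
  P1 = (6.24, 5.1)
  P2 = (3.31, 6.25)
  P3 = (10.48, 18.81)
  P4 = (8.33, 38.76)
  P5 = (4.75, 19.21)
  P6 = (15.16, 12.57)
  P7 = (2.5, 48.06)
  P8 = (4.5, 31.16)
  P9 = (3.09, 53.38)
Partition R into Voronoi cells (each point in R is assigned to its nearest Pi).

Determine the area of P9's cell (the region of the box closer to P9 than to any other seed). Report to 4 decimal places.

Area of P9's cell: 93.4469

1. box [0,16]×[0,56]: [(0, 0) (16, 0) (16, 56) (0, 56)]
2. ⊥bis P9·P0 via (2.305,37.63): [(0, 37.7449) (16, 36.9474) (16, 56) (0, 56)]  |A|=298.4615
3. ⊥bis P9·P1 via (4.665,29.24): [(0, 37.7449) (16, 36.9474) (16, 56) (0, 56)]  |A|=298.4615
4. ⊥bis P9·P2 via (3.2,29.815): [(0, 37.7449) (16, 36.9474) (16, 56) (0, 56)]  |A|=298.4615
5. ⊥bis P9·P3 via (6.785,36.095): [(0, 37.7449) (11.7609, 37.1587) (16, 38.0649) (16, 56) (0, 56)]  |A|=296.0931
6. ⊥bis P9·P4 via (5.71,46.07): [(0, 44.0235) (16, 49.7581) (16, 56) (0, 56)]  |A|=145.7477
7. ⊥bis P9·P5 via (3.92,36.295): [(0, 44.0235) (16, 49.7581) (16, 56) (0, 56)]  |A|=145.7477
8. ⊥bis P9·P6 via (9.125,32.975): [(0, 44.0235) (16, 49.7581) (16, 56) (0, 56)]  |A|=145.7477
9. ⊥bis P9·P7 via (2.795,50.72): [(0, 51.03) (14.9292, 49.3743) (16, 49.7581) (16, 56) (0, 56)]  |A|=93.4469
10. ⊥bis P9·P8 via (3.795,42.27): [(0, 51.03) (14.9292, 49.3743) (16, 49.7581) (16, 56) (0, 56)]  |A|=93.4469
11. canonical 5-gon: [(0, 51.03) (14.9292, 49.3743) (16, 49.7581) (16, 56) (0, 56)]
12. shoelace: 93.4469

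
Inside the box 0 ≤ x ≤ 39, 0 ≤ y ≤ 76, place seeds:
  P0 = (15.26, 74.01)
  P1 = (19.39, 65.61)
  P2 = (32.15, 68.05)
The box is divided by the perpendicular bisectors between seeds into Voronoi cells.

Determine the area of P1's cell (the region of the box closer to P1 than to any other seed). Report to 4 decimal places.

Area of P1's cell: 2165.3261

1. box [0,39]×[0,76]: [(0, 0) (39, 0) (39, 76) (0, 76)]
2. ⊥bis P1·P0 via (17.325,69.81): [(0, 61.2919) (0, 0) (39, 0) (39, 76) (29.9148, 76)]  |A|=2744.0045
3. ⊥bis P1·P2 via (25.77,66.83): [(24.5234, 73.3492) (0, 61.2919) (0, 0) (38.5494, 0)]  |A|=2165.3261
4. canonical 4-gon: [(24.5234, 73.3492) (0, 61.2919) (0, 0) (38.5494, 0)]
5. shoelace: 2165.3261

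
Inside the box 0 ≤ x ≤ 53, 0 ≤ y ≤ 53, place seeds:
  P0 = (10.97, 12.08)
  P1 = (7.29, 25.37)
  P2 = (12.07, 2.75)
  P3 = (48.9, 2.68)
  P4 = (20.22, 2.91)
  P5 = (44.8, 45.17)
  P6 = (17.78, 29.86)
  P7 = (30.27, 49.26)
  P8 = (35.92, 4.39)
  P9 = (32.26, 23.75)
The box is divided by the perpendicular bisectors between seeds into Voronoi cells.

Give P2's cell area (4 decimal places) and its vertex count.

Area of P2's cell: 112.9738 (4 vertices)

1. box [0,53]×[0,53]: [(0, 0) (53, 0) (53, 53) (0, 53)]
2. ⊥bis P2·P0 via (11.52,7.415): [(0, 6.0568) (0, 0) (53, 0) (53, 12.3055)]  |A|=486.5999
3. ⊥bis P2·P1 via (9.68,14.06): [(0, 6.0568) (0, 0) (53, 0) (53, 12.3055)]  |A|=486.5999
4. ⊥bis P2·P3 via (30.485,2.715): [(30.4982, 9.6525) (0, 6.0568) (0, 0) (30.4798, 0)]  |A|=239.4643
5. ⊥bis P2·P4 via (16.145,2.83): [(16.0445, 7.9484) (0, 6.0568) (0, 0) (16.2006, 0)]  |A|=112.9738
6. ⊥bis P2·P5 via (28.435,23.96): [(16.0445, 7.9484) (0, 6.0568) (0, 0) (16.2006, 0)]  |A|=112.9738
7. ⊥bis P2·P6 via (14.925,16.305): [(16.0445, 7.9484) (0, 6.0568) (0, 0) (16.2006, 0)]  |A|=112.9738
8. ⊥bis P2·P7 via (21.17,26.005): [(16.0445, 7.9484) (0, 6.0568) (0, 0) (16.2006, 0)]  |A|=112.9738
9. ⊥bis P2·P8 via (23.995,3.57): [(16.0445, 7.9484) (0, 6.0568) (0, 0) (16.2006, 0)]  |A|=112.9738
10. ⊥bis P2·P9 via (22.165,13.25): [(16.0445, 7.9484) (0, 6.0568) (0, 0) (16.2006, 0)]  |A|=112.9738
11. canonical 4-gon: [(16.0445, 7.9484) (0, 6.0568) (0, 0) (16.2006, 0)]
12. shoelace: 112.9738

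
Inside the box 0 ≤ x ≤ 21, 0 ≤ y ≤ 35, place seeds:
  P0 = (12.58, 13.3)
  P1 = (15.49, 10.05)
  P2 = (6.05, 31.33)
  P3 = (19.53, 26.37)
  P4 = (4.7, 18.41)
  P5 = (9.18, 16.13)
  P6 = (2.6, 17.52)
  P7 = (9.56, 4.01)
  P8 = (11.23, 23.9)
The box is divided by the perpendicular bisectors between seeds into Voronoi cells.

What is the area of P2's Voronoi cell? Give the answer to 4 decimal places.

1. box [0,21]×[0,35]: [(0, 0) (21, 0) (21, 35) (0, 35)]
2. ⊥bis P2·P0 via (9.315,22.315): [(0, 18.9413) (21, 26.547) (21, 35) (0, 35)]  |A|=257.3723
3. ⊥bis P2·P1 via (10.77,20.69): [(0, 18.9413) (21, 26.547) (21, 35) (0, 35)]  |A|=257.3723
4. ⊥bis P2·P3 via (12.79,28.85): [(0, 18.9413) (10.55, 22.7623) (15.0529, 35) (0, 35)]  |A|=176.816
5. ⊥bis P2·P4 via (5.375,24.87): [(0, 25.4316) (11.1052, 24.2713) (15.0529, 35) (0, 35)]  |A|=133.8789
6. ⊥bis P2·P5 via (7.615,23.73): [(0, 25.4316) (10.5335, 24.331) (11.1759, 24.4633) (15.0529, 35) (0, 35)]  |A|=133.8219
7. ⊥bis P2·P6 via (4.325,24.425): [(0, 25.5055) (0.5081, 25.3785) (10.5335, 24.331) (11.1759, 24.4633) (15.0529, 35) (0, 35)]  |A|=133.8032
8. ⊥bis P2·P7 via (7.805,17.67): [(0, 25.5055) (0.5081, 25.3785) (10.5335, 24.331) (11.1759, 24.4633) (15.0529, 35) (0, 35)]  |A|=133.8032
9. ⊥bis P2·P8 via (8.64,27.615): [(0, 25.5055) (0.5081, 25.3785) (4.7903, 24.9311) (13.6107, 31.0804) (15.0529, 35) (0, 35)]  |A|=111.5338
10. canonical 6-gon: [(0, 25.5055) (0.5081, 25.3785) (4.7903, 24.9311) (13.6107, 31.0804) (15.0529, 35) (0, 35)]
11. shoelace: 111.5338

Area of P2's cell: 111.5338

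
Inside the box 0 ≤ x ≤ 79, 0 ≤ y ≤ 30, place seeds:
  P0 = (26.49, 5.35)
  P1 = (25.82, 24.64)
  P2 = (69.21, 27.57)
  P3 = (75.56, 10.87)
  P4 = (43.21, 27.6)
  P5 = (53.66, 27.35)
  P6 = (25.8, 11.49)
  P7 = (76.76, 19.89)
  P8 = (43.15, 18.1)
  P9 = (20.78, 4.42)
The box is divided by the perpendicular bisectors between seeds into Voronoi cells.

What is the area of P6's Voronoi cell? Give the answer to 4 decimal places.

Area of P6's cell: 179.9407

1. box [0,79]×[0,30]: [(0, 0) (79, 0) (79, 30) (0, 30)]
2. ⊥bis P6·P0 via (26.145,8.42): [(0, 5.4819) (79, 14.3597) (79, 30) (0, 30)]  |A|=1586.2563
3. ⊥bis P6·P1 via (25.81,18.065): [(0, 18.1043) (0, 5.4819) (79, 14.3597) (79, 17.9841)]  |A|=641.7464
4. ⊥bis P6·P2 via (47.505,19.53): [(48.0602, 18.0312) (0, 18.1043) (0, 5.4819) (50.6023, 11.1685)]  |A|=484.179
5. ⊥bis P6·P3 via (50.68,11.18): [(48.0602, 18.0312) (0, 18.1043) (0, 5.4819) (50.6023, 11.1685)]  |A|=484.179
6. ⊥bis P6·P4 via (34.505,19.545): [(35.8887, 18.0497) (0, 18.1043) (0, 5.4819) (43.0422, 10.3189)]  |A|=410.1763
7. ⊥bis P6·P5 via (39.73,19.42): [(35.8887, 18.0497) (0, 18.1043) (0, 5.4819) (43.0422, 10.3189)]  |A|=410.1763
8. ⊥bis P6·P7 via (51.28,15.69): [(35.8887, 18.0497) (0, 18.1043) (0, 5.4819) (43.0422, 10.3189)]  |A|=410.1763
9. ⊥bis P6·P8 via (34.475,14.795): [(33.2335, 18.0537) (0, 18.1043) (0, 5.4819) (36.462, 9.5794)]  |A|=370.8525
10. ⊥bis P6·P9 via (23.29,7.955): [(33.2335, 18.0537) (9.0154, 18.0905) (23.1147, 8.0795) (36.462, 9.5794)]  |A|=179.9407
11. canonical 4-gon: [(33.2335, 18.0537) (9.0154, 18.0905) (23.1147, 8.0795) (36.462, 9.5794)]
12. shoelace: 179.9407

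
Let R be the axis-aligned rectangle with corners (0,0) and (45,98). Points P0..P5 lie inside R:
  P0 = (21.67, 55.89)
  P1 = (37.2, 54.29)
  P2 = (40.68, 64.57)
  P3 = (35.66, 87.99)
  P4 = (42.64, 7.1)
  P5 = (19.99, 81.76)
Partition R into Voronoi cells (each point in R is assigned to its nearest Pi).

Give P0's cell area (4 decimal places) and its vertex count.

Area of P0's cell: 1271.7125 (5 vertices)

1. box [0,45]×[0,98]: [(0, 0) (45, 0) (45, 98) (0, 98)]
2. ⊥bis P0·P1 via (29.435,55.09): [(0, 0) (23.7593, 0) (33.8559, 98) (0, 98)]  |A|=2823.1418
3. ⊥bis P0·P2 via (31.175,60.23): [(0, 0) (23.7593, 0) (30.1874, 62.3929) (13.9292, 98) (0, 98)]  |A|=2468.376
4. ⊥bis P0·P3 via (28.665,71.94): [(0, 84.4329) (0, 0) (23.7593, 0) (30.1874, 62.3929) (25.1234, 73.4835)]  |A|=2127.2035
5. ⊥bis P0·P4 via (32.155,31.495): [(0, 84.4329) (0, 17.6747) (26.7654, 29.1786) (30.1874, 62.3929) (25.1234, 73.4835)]  |A|=1544.0367
6. ⊥bis P0·P5 via (20.83,68.825): [(0, 67.4723) (0, 17.6747) (26.7654, 29.1786) (30.1874, 62.3929) (27.0656, 69.2299)]  |A|=1271.7125
7. canonical 5-gon: [(0, 67.4723) (0, 17.6747) (26.7654, 29.1786) (30.1874, 62.3929) (27.0656, 69.2299)]
8. shoelace: 1271.7125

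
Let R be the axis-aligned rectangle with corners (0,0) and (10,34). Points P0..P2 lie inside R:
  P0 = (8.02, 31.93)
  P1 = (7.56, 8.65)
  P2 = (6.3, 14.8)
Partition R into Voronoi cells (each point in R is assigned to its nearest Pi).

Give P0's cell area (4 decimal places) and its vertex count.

1. box [0,10]×[0,34]: [(0, 0) (10, 0) (10, 34) (0, 34)]
2. ⊥bis P0·P1 via (7.79,20.29): [(0, 20.4439) (10, 20.2463) (10, 34) (0, 34)]  |A|=136.5487
3. ⊥bis P0·P2 via (7.16,23.365): [(0, 24.0839) (10, 23.0798) (10, 34) (0, 34)]  |A|=104.1812
4. canonical 4-gon: [(0, 24.0839) (10, 23.0798) (10, 34) (0, 34)]
5. shoelace: 104.1812

Area of P0's cell: 104.1812 (4 vertices)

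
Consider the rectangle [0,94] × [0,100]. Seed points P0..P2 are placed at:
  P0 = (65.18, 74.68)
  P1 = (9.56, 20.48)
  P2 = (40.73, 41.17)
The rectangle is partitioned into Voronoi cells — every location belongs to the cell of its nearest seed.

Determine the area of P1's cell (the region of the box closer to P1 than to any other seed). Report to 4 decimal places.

1. box [0,94]×[0,100]: [(0, 0) (94, 0) (94, 100) (0, 100)]
2. ⊥bis P1·P0 via (37.37,47.58): [(0, 85.9291) (0, 0) (83.7353, 0)]  |A|=3597.6465
3. ⊥bis P1·P2 via (25.145,30.825): [(0, 68.7066) (0, 0) (45.606, 0)]  |A|=1566.7157
4. canonical 3-gon: [(0, 68.7066) (0, 0) (45.606, 0)]
5. shoelace: 1566.7157

Area of P1's cell: 1566.7157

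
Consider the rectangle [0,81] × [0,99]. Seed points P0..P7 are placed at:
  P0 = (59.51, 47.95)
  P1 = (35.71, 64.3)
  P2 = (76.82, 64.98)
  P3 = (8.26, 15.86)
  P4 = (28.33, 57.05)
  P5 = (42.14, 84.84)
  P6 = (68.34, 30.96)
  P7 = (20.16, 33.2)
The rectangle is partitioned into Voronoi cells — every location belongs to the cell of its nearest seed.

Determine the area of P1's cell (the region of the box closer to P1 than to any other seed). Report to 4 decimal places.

Area of P1's cell: 562.7901

1. box [0,81]×[0,99]: [(0, 0) (81, 0) (81, 99) (0, 99)]
2. ⊥bis P1·P0 via (47.61,56.125): [(0, 0) (9.0535, 0) (77.064, 99) (0, 99)]  |A|=4262.8204
3. ⊥bis P1·P2 via (56.265,64.64): [(0, 0) (9.0535, 0) (56.199, 68.6277) (55.6967, 99) (0, 99)]  |A|=3938.332
4. ⊥bis P1·P3 via (21.985,40.08): [(0, 52.5385) (32.4957, 34.1238) (56.199, 68.6277) (55.6967, 99) (0, 99)]  |A|=2930.2238
5. ⊥bis P1·P4 via (32.02,60.675): [(0, 93.2692) (43.0338, 49.4637) (56.199, 68.6277) (55.6967, 99) (0, 99)]  |A|=1707.5566
6. ⊥bis P1·P5 via (38.925,74.57): [(9.2409, 83.8625) (43.0338, 49.4637) (56.199, 68.6277) (56.1901, 69.1652)]  |A|=562.7901
7. ⊥bis P1·P6 via (52.025,47.63): [(9.2409, 83.8625) (43.0338, 49.4637) (56.199, 68.6277) (56.1901, 69.1652)]  |A|=562.7901
8. ⊥bis P1·P7 via (27.935,48.75): [(9.2409, 83.8625) (43.0338, 49.4637) (56.199, 68.6277) (56.1901, 69.1652)]  |A|=562.7901
9. canonical 4-gon: [(9.2409, 83.8625) (43.0338, 49.4637) (56.199, 68.6277) (56.1901, 69.1652)]
10. shoelace: 562.7901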